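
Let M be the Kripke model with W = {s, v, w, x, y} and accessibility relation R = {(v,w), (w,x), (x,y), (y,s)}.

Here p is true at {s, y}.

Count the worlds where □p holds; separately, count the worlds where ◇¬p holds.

3 and 2

For □p:
s: no successors, so □p holds vacuously. ✓
v: successors {w}; p there: w:F. ✗
w: successors {x}; p there: x:F. ✗
x: successors {y}; p there: y:T. ✓
y: successors {s}; p there: s:T. ✓
— 3 worlds.
For ◇¬p:
s: no successors, so ◇¬p fails. ✗
v: successors {w}; ¬p there: w:T. ✓
w: successors {x}; ¬p there: x:T. ✓
x: successors {y}; ¬p there: y:F. ✗
y: successors {s}; ¬p there: s:F. ✗
— 2 worlds.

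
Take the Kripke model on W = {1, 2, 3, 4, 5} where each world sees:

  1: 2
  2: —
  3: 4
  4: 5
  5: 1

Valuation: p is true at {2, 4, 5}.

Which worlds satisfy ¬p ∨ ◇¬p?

1: ¬p is T, ◇¬p is F. ✓
2: ¬p is F, ◇¬p is F. ✗
3: ¬p is T, ◇¬p is F. ✓
4: ¬p is F, ◇¬p is F. ✗
5: ¬p is F, ◇¬p is T. ✓

{1, 3, 5}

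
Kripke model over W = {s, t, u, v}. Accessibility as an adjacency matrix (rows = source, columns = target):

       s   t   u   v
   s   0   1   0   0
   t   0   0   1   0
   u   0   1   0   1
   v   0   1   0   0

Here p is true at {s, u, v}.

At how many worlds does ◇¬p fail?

s: successors {t}; ¬p there: t:T. ✓
t: successors {u}; ¬p there: u:F. ✗
u: successors {t, v}; ¬p there: t:T, v:F. ✓
v: successors {t}; ¬p there: t:T. ✓
Satisfying worlds: {s, u, v}.
So ◇¬p fails at the other 1 world.

1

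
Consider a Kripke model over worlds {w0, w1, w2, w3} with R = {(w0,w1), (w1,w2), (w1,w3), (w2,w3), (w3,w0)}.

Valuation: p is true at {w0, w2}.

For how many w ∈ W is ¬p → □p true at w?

w0: ¬p is F, □p is F. ✓
w1: ¬p is T, □p is F. ✗
w2: ¬p is F, □p is F. ✓
w3: ¬p is T, □p is T. ✓
Satisfying worlds: {w0, w2, w3}.

3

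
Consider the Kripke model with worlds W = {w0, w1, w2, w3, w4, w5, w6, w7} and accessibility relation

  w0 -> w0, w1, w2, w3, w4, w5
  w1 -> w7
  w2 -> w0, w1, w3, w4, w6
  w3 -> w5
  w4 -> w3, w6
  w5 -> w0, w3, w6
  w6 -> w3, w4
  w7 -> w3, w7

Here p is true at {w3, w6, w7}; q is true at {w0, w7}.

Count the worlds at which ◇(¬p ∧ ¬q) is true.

4

w0: successors {w0, w1, w2, w3, w4, w5}; ¬p ∧ ¬q there: w0:F, w1:T, w2:T, w3:F, w4:T, w5:T. ✓
w1: successors {w7}; ¬p ∧ ¬q there: w7:F. ✗
w2: successors {w0, w1, w3, w4, w6}; ¬p ∧ ¬q there: w0:F, w1:T, w3:F, w4:T, w6:F. ✓
w3: successors {w5}; ¬p ∧ ¬q there: w5:T. ✓
w4: successors {w3, w6}; ¬p ∧ ¬q there: w3:F, w6:F. ✗
w5: successors {w0, w3, w6}; ¬p ∧ ¬q there: w0:F, w3:F, w6:F. ✗
w6: successors {w3, w4}; ¬p ∧ ¬q there: w3:F, w4:T. ✓
w7: successors {w3, w7}; ¬p ∧ ¬q there: w3:F, w7:F. ✗
Satisfying worlds: {w0, w2, w3, w6}.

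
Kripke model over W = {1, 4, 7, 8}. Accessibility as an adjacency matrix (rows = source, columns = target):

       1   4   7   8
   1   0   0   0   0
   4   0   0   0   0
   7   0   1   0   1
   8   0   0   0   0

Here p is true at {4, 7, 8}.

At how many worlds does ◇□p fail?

1: no successors, so ◇□p fails. ✗
4: no successors, so ◇□p fails. ✗
7: successors {4, 8}; □p there: 4:T, 8:T. ✓
8: no successors, so ◇□p fails. ✗
Satisfying worlds: {7}.
So ◇□p fails at the other 3 worlds.

3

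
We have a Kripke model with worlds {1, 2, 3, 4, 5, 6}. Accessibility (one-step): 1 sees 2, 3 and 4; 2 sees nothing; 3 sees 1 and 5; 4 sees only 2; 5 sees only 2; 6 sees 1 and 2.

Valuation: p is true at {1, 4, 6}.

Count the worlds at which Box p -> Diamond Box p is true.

5

1: Box p is F, Diamond Box p is T. ✓
2: Box p is T, Diamond Box p is F. ✗
3: Box p is F, Diamond Box p is F. ✓
4: Box p is F, Diamond Box p is T. ✓
5: Box p is F, Diamond Box p is T. ✓
6: Box p is F, Diamond Box p is T. ✓
Satisfying worlds: {1, 3, 4, 5, 6}.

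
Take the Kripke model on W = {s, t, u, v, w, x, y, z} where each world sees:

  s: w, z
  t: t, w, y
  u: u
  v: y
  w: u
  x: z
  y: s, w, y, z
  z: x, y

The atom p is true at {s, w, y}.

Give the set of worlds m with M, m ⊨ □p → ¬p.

s: □p is F, ¬p is F. ✓
t: □p is F, ¬p is T. ✓
u: □p is F, ¬p is T. ✓
v: □p is T, ¬p is T. ✓
w: □p is F, ¬p is F. ✓
x: □p is F, ¬p is T. ✓
y: □p is F, ¬p is F. ✓
z: □p is F, ¬p is T. ✓

{s, t, u, v, w, x, y, z}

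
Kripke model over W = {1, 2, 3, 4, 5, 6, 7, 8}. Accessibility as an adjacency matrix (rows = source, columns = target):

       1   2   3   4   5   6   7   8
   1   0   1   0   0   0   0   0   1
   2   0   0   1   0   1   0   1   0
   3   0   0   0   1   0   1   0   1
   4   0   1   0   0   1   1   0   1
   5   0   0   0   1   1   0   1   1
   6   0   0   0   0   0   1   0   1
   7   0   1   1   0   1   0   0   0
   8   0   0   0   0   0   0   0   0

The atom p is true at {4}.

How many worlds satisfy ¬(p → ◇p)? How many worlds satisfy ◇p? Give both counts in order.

1 and 2

For ¬(p → ◇p):
1: p → ◇p is T. ✗
2: p → ◇p is T. ✗
3: p → ◇p is T. ✗
4: p → ◇p is F. ✓
5: p → ◇p is T. ✗
6: p → ◇p is T. ✗
7: p → ◇p is T. ✗
8: p → ◇p is T. ✗
— 1 world.
For ◇p:
1: successors {2, 8}; p there: 2:F, 8:F. ✗
2: successors {3, 5, 7}; p there: 3:F, 5:F, 7:F. ✗
3: successors {4, 6, 8}; p there: 4:T, 6:F, 8:F. ✓
4: successors {2, 5, 6, 8}; p there: 2:F, 5:F, 6:F, 8:F. ✗
5: successors {4, 5, 7, 8}; p there: 4:T, 5:F, 7:F, 8:F. ✓
6: successors {6, 8}; p there: 6:F, 8:F. ✗
7: successors {2, 3, 5}; p there: 2:F, 3:F, 5:F. ✗
8: no successors, so ◇p fails. ✗
— 2 worlds.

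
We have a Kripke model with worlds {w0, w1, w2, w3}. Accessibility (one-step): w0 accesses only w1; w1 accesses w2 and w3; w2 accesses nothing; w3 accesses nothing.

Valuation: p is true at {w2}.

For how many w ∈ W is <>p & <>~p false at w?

w0: <>p is F, <>~p is T. ✗
w1: <>p is T, <>~p is T. ✓
w2: <>p is F, <>~p is F. ✗
w3: <>p is F, <>~p is F. ✗
Satisfying worlds: {w1}.
So <>p & <>~p fails at the other 3 worlds.

3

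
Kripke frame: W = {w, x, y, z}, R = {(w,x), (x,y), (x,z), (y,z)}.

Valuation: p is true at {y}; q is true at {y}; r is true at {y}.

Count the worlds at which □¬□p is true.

w: successors {x}; ¬□p there: x:T. ✓
x: successors {y, z}; ¬□p there: y:T, z:F. ✗
y: successors {z}; ¬□p there: z:F. ✗
z: no successors, so □¬□p holds vacuously. ✓
Satisfying worlds: {w, z}.

2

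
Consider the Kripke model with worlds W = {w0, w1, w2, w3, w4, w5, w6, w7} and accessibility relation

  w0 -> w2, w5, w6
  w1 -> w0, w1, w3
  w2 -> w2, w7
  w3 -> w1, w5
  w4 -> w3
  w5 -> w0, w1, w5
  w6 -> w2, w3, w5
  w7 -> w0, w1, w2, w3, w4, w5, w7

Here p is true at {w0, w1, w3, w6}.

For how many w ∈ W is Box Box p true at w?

0

w0: successors {w2, w5, w6}; Box p there: w2:F, w5:F, w6:F. ✗
w1: successors {w0, w1, w3}; Box p there: w0:F, w1:T, w3:F. ✗
w2: successors {w2, w7}; Box p there: w2:F, w7:F. ✗
w3: successors {w1, w5}; Box p there: w1:T, w5:F. ✗
w4: successors {w3}; Box p there: w3:F. ✗
w5: successors {w0, w1, w5}; Box p there: w0:F, w1:T, w5:F. ✗
w6: successors {w2, w3, w5}; Box p there: w2:F, w3:F, w5:F. ✗
w7: successors {w0, w1, w2, w3, w4, w5, w7}; Box p there: w0:F, w1:T, w2:F, w3:F, w4:T, w5:F, w7:F. ✗
Satisfying worlds: ∅.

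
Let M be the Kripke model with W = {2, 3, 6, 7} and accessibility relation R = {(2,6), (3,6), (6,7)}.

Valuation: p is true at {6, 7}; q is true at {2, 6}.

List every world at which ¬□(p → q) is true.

{6}

2: □(p → q) is T. ✗
3: □(p → q) is T. ✗
6: □(p → q) is F. ✓
7: □(p → q) is T. ✗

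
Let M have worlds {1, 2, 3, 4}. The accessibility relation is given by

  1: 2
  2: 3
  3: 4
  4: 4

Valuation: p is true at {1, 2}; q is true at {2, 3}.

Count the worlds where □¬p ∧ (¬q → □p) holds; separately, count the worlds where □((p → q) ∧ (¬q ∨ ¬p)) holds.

For □¬p ∧ (¬q → □p):
1: □¬p is F, ¬q → □p is T. ✗
2: □¬p is T, ¬q → □p is T. ✓
3: □¬p is T, ¬q → □p is T. ✓
4: □¬p is T, ¬q → □p is F. ✗
— 2 worlds.
For □((p → q) ∧ (¬q ∨ ¬p)):
1: successors {2}; (p → q) ∧ (¬q ∨ ¬p) there: 2:F. ✗
2: successors {3}; (p → q) ∧ (¬q ∨ ¬p) there: 3:T. ✓
3: successors {4}; (p → q) ∧ (¬q ∨ ¬p) there: 4:T. ✓
4: successors {4}; (p → q) ∧ (¬q ∨ ¬p) there: 4:T. ✓
— 3 worlds.

2 and 3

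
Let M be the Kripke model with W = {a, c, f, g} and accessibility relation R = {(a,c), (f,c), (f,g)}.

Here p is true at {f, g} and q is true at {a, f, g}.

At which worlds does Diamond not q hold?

a: successors {c}; not q there: c:T. ✓
c: no successors, so Diamond not q fails. ✗
f: successors {c, g}; not q there: c:T, g:F. ✓
g: no successors, so Diamond not q fails. ✗

{a, f}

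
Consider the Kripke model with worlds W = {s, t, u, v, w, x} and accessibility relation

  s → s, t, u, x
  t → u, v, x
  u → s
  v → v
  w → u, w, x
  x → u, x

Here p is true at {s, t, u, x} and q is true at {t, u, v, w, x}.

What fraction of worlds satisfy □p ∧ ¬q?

1/6

s: □p is T, ¬q is T. ✓
t: □p is F, ¬q is F. ✗
u: □p is T, ¬q is F. ✗
v: □p is F, ¬q is F. ✗
w: □p is F, ¬q is F. ✗
x: □p is T, ¬q is F. ✗
That's 1 of 6 worlds, so 1/6.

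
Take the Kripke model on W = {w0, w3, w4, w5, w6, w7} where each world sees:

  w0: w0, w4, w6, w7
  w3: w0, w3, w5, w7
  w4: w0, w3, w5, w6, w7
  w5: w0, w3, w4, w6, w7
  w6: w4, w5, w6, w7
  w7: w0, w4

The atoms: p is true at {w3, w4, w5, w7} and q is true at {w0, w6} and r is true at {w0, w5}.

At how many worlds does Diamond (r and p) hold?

w0: successors {w0, w4, w6, w7}; r and p there: w0:F, w4:F, w6:F, w7:F. ✗
w3: successors {w0, w3, w5, w7}; r and p there: w0:F, w3:F, w5:T, w7:F. ✓
w4: successors {w0, w3, w5, w6, w7}; r and p there: w0:F, w3:F, w5:T, w6:F, w7:F. ✓
w5: successors {w0, w3, w4, w6, w7}; r and p there: w0:F, w3:F, w4:F, w6:F, w7:F. ✗
w6: successors {w4, w5, w6, w7}; r and p there: w4:F, w5:T, w6:F, w7:F. ✓
w7: successors {w0, w4}; r and p there: w0:F, w4:F. ✗
Satisfying worlds: {w3, w4, w6}.

3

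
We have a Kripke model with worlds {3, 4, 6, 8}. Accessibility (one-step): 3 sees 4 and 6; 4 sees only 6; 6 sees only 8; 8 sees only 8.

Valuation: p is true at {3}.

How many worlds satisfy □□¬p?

4

3: successors {4, 6}; □¬p there: 4:T, 6:T. ✓
4: successors {6}; □¬p there: 6:T. ✓
6: successors {8}; □¬p there: 8:T. ✓
8: successors {8}; □¬p there: 8:T. ✓
Satisfying worlds: {3, 4, 6, 8}.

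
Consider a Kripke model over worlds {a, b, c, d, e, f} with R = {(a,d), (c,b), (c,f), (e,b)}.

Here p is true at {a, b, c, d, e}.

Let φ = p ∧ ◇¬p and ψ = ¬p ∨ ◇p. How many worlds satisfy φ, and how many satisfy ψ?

For p ∧ ◇¬p:
a: p is T, ◇¬p is F. ✗
b: p is T, ◇¬p is F. ✗
c: p is T, ◇¬p is T. ✓
d: p is T, ◇¬p is F. ✗
e: p is T, ◇¬p is F. ✗
f: p is F, ◇¬p is F. ✗
— 1 world.
For ¬p ∨ ◇p:
a: ¬p is F, ◇p is T. ✓
b: ¬p is F, ◇p is F. ✗
c: ¬p is F, ◇p is T. ✓
d: ¬p is F, ◇p is F. ✗
e: ¬p is F, ◇p is T. ✓
f: ¬p is T, ◇p is F. ✓
— 4 worlds.

1 and 4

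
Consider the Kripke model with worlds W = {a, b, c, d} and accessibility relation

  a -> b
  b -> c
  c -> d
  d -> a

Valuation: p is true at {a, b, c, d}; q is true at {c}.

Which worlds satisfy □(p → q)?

{b}

a: successors {b}; p → q there: b:F. ✗
b: successors {c}; p → q there: c:T. ✓
c: successors {d}; p → q there: d:F. ✗
d: successors {a}; p → q there: a:F. ✗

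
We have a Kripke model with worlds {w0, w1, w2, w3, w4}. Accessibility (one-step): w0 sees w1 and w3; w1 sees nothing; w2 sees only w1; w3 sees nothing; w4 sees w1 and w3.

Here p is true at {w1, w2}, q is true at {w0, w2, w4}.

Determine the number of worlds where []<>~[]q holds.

w0: successors {w1, w3}; <>~[]q there: w1:F, w3:F. ✗
w1: no successors, so []<>~[]q holds vacuously. ✓
w2: successors {w1}; <>~[]q there: w1:F. ✗
w3: no successors, so []<>~[]q holds vacuously. ✓
w4: successors {w1, w3}; <>~[]q there: w1:F, w3:F. ✗
Satisfying worlds: {w1, w3}.

2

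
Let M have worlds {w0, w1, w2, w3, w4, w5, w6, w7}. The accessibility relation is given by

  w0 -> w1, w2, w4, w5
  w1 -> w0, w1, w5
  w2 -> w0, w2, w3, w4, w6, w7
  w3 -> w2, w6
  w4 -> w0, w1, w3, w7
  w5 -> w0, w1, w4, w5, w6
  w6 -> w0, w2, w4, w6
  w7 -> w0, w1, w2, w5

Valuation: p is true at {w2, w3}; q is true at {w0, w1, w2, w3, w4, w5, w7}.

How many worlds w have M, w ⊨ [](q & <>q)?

w0: successors {w1, w2, w4, w5}; q & <>q there: w1:T, w2:T, w4:T, w5:T. ✓
w1: successors {w0, w1, w5}; q & <>q there: w0:T, w1:T, w5:T. ✓
w2: successors {w0, w2, w3, w4, w6, w7}; q & <>q there: w0:T, w2:T, w3:T, w4:T, w6:F, w7:T. ✗
w3: successors {w2, w6}; q & <>q there: w2:T, w6:F. ✗
w4: successors {w0, w1, w3, w7}; q & <>q there: w0:T, w1:T, w3:T, w7:T. ✓
w5: successors {w0, w1, w4, w5, w6}; q & <>q there: w0:T, w1:T, w4:T, w5:T, w6:F. ✗
w6: successors {w0, w2, w4, w6}; q & <>q there: w0:T, w2:T, w4:T, w6:F. ✗
w7: successors {w0, w1, w2, w5}; q & <>q there: w0:T, w1:T, w2:T, w5:T. ✓
Satisfying worlds: {w0, w1, w4, w7}.

4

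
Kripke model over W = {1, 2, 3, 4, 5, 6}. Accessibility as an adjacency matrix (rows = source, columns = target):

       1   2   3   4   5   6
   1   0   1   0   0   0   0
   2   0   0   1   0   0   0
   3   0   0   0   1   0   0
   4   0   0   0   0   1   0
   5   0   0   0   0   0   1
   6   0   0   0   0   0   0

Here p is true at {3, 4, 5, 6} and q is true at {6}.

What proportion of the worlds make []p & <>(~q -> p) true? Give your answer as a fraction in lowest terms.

2/3

1: []p is F, <>(~q -> p) is F. ✗
2: []p is T, <>(~q -> p) is T. ✓
3: []p is T, <>(~q -> p) is T. ✓
4: []p is T, <>(~q -> p) is T. ✓
5: []p is T, <>(~q -> p) is T. ✓
6: []p is T, <>(~q -> p) is F. ✗
That's 4 of 6 worlds, so 4/6 = 2/3.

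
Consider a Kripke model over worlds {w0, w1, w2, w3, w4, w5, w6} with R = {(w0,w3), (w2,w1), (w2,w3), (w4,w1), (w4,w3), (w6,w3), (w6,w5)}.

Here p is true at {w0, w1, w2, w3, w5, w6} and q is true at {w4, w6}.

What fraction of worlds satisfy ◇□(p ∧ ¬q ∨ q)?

w0: successors {w3}; □(p ∧ ¬q ∨ q) there: w3:T. ✓
w1: no successors, so ◇□(p ∧ ¬q ∨ q) fails. ✗
w2: successors {w1, w3}; □(p ∧ ¬q ∨ q) there: w1:T, w3:T. ✓
w3: no successors, so ◇□(p ∧ ¬q ∨ q) fails. ✗
w4: successors {w1, w3}; □(p ∧ ¬q ∨ q) there: w1:T, w3:T. ✓
w5: no successors, so ◇□(p ∧ ¬q ∨ q) fails. ✗
w6: successors {w3, w5}; □(p ∧ ¬q ∨ q) there: w3:T, w5:T. ✓
That's 4 of 7 worlds, so 4/7.

4/7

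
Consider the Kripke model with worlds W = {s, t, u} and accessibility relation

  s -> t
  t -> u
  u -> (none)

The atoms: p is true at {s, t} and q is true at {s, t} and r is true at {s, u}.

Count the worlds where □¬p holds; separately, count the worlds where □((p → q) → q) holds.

For □¬p:
s: successors {t}; ¬p there: t:F. ✗
t: successors {u}; ¬p there: u:T. ✓
u: no successors, so □¬p holds vacuously. ✓
— 2 worlds.
For □((p → q) → q):
s: successors {t}; (p → q) → q there: t:T. ✓
t: successors {u}; (p → q) → q there: u:F. ✗
u: no successors, so □((p → q) → q) holds vacuously. ✓
— 2 worlds.

2 and 2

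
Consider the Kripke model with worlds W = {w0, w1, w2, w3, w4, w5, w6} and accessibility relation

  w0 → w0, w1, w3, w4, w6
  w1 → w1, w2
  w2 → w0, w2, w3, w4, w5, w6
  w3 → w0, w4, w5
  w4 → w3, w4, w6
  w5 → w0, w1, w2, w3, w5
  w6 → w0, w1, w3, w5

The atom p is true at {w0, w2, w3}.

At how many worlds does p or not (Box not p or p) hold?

w0: p is T, not (Box not p or p) is F. ✓
w1: p is F, not (Box not p or p) is T. ✓
w2: p is T, not (Box not p or p) is F. ✓
w3: p is T, not (Box not p or p) is F. ✓
w4: p is F, not (Box not p or p) is T. ✓
w5: p is F, not (Box not p or p) is T. ✓
w6: p is F, not (Box not p or p) is T. ✓
Satisfying worlds: {w0, w1, w2, w3, w4, w5, w6}.

7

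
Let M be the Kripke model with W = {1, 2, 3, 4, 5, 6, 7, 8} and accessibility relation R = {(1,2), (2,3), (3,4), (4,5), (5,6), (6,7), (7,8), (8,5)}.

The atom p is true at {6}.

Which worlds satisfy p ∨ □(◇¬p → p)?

1: p is F, □(◇¬p → p) is F. ✗
2: p is F, □(◇¬p → p) is F. ✗
3: p is F, □(◇¬p → p) is F. ✗
4: p is F, □(◇¬p → p) is T. ✓
5: p is F, □(◇¬p → p) is T. ✓
6: p is T, □(◇¬p → p) is F. ✓
7: p is F, □(◇¬p → p) is F. ✗
8: p is F, □(◇¬p → p) is T. ✓

{4, 5, 6, 8}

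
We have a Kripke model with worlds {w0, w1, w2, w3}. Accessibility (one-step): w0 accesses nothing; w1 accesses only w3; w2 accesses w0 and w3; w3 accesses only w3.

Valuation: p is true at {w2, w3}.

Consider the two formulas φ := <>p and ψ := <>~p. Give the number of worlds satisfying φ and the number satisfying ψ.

3 and 1

For <>p:
w0: no successors, so <>p fails. ✗
w1: successors {w3}; p there: w3:T. ✓
w2: successors {w0, w3}; p there: w0:F, w3:T. ✓
w3: successors {w3}; p there: w3:T. ✓
— 3 worlds.
For <>~p:
w0: no successors, so <>~p fails. ✗
w1: successors {w3}; ~p there: w3:F. ✗
w2: successors {w0, w3}; ~p there: w0:T, w3:F. ✓
w3: successors {w3}; ~p there: w3:F. ✗
— 1 world.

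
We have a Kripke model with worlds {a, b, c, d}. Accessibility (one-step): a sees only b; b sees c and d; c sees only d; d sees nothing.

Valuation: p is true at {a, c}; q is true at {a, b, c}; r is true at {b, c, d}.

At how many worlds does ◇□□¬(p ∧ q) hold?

a: successors {b}; □□¬(p ∧ q) there: b:T. ✓
b: successors {c, d}; □□¬(p ∧ q) there: c:T, d:T. ✓
c: successors {d}; □□¬(p ∧ q) there: d:T. ✓
d: no successors, so ◇□□¬(p ∧ q) fails. ✗
Satisfying worlds: {a, b, c}.

3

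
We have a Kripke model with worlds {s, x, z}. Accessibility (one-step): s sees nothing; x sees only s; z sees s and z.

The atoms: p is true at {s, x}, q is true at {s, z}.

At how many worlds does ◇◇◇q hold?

1

s: no successors, so ◇◇◇q fails. ✗
x: successors {s}; ◇◇q there: s:F. ✗
z: successors {s, z}; ◇◇q there: s:F, z:T. ✓
Satisfying worlds: {z}.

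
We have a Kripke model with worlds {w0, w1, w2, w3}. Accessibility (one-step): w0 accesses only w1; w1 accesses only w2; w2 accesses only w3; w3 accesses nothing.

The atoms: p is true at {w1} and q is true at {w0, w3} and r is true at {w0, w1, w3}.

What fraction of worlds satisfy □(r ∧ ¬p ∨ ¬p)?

3/4

w0: successors {w1}; r ∧ ¬p ∨ ¬p there: w1:F. ✗
w1: successors {w2}; r ∧ ¬p ∨ ¬p there: w2:T. ✓
w2: successors {w3}; r ∧ ¬p ∨ ¬p there: w3:T. ✓
w3: no successors, so □(r ∧ ¬p ∨ ¬p) holds vacuously. ✓
That's 3 of 4 worlds, so 3/4.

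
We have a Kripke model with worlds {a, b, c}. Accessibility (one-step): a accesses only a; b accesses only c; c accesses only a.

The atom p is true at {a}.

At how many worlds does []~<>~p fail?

0

a: successors {a}; ~<>~p there: a:T. ✓
b: successors {c}; ~<>~p there: c:T. ✓
c: successors {a}; ~<>~p there: a:T. ✓
Satisfying worlds: {a, b, c}.
So []~<>~p fails at the other 0 worlds.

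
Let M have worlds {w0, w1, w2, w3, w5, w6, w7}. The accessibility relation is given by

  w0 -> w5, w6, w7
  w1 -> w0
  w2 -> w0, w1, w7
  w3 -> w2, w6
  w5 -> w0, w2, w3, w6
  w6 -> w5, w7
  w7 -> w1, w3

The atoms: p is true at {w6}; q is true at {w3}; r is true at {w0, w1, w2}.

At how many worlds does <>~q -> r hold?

w0: <>~q is T, r is T. ✓
w1: <>~q is T, r is T. ✓
w2: <>~q is T, r is T. ✓
w3: <>~q is T, r is F. ✗
w5: <>~q is T, r is F. ✗
w6: <>~q is T, r is F. ✗
w7: <>~q is T, r is F. ✗
Satisfying worlds: {w0, w1, w2}.

3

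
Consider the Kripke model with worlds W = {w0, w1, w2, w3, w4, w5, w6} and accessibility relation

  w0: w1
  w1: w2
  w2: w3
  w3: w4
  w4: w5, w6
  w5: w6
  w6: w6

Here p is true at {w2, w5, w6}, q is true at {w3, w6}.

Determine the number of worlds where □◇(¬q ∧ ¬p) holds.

1

w0: successors {w1}; ◇(¬q ∧ ¬p) there: w1:F. ✗
w1: successors {w2}; ◇(¬q ∧ ¬p) there: w2:F. ✗
w2: successors {w3}; ◇(¬q ∧ ¬p) there: w3:T. ✓
w3: successors {w4}; ◇(¬q ∧ ¬p) there: w4:F. ✗
w4: successors {w5, w6}; ◇(¬q ∧ ¬p) there: w5:F, w6:F. ✗
w5: successors {w6}; ◇(¬q ∧ ¬p) there: w6:F. ✗
w6: successors {w6}; ◇(¬q ∧ ¬p) there: w6:F. ✗
Satisfying worlds: {w2}.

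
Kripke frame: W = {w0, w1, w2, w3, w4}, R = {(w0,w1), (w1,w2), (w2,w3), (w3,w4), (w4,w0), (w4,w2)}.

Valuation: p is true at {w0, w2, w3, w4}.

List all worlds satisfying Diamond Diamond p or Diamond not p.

w0: Diamond Diamond p is T, Diamond not p is T. ✓
w1: Diamond Diamond p is T, Diamond not p is F. ✓
w2: Diamond Diamond p is T, Diamond not p is F. ✓
w3: Diamond Diamond p is T, Diamond not p is F. ✓
w4: Diamond Diamond p is T, Diamond not p is F. ✓

{w0, w1, w2, w3, w4}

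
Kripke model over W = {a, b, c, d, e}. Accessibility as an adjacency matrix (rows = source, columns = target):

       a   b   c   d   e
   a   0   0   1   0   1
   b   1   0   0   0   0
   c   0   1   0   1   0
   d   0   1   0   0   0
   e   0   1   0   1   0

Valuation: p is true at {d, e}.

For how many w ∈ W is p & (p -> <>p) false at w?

a: p is F, p -> <>p is T. ✗
b: p is F, p -> <>p is T. ✗
c: p is F, p -> <>p is T. ✗
d: p is T, p -> <>p is F. ✗
e: p is T, p -> <>p is T. ✓
Satisfying worlds: {e}.
So p & (p -> <>p) fails at the other 4 worlds.

4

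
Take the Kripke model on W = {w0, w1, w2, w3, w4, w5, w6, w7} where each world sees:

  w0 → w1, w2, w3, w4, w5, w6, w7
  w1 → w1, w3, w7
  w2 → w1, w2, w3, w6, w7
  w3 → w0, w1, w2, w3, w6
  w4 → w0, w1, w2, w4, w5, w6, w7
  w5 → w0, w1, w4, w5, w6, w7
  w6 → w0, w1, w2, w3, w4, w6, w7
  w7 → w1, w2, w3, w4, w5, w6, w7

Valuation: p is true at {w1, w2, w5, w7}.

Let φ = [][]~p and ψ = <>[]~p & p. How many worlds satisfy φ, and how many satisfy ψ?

0 and 0

For [][]~p:
w0: successors {w1, w2, w3, w4, w5, w6, w7}; []~p there: w1:F, w2:F, w3:F, w4:F, w5:F, w6:F, w7:F. ✗
w1: successors {w1, w3, w7}; []~p there: w1:F, w3:F, w7:F. ✗
w2: successors {w1, w2, w3, w6, w7}; []~p there: w1:F, w2:F, w3:F, w6:F, w7:F. ✗
w3: successors {w0, w1, w2, w3, w6}; []~p there: w0:F, w1:F, w2:F, w3:F, w6:F. ✗
w4: successors {w0, w1, w2, w4, w5, w6, w7}; []~p there: w0:F, w1:F, w2:F, w4:F, w5:F, w6:F, w7:F. ✗
w5: successors {w0, w1, w4, w5, w6, w7}; []~p there: w0:F, w1:F, w4:F, w5:F, w6:F, w7:F. ✗
w6: successors {w0, w1, w2, w3, w4, w6, w7}; []~p there: w0:F, w1:F, w2:F, w3:F, w4:F, w6:F, w7:F. ✗
w7: successors {w1, w2, w3, w4, w5, w6, w7}; []~p there: w1:F, w2:F, w3:F, w4:F, w5:F, w6:F, w7:F. ✗
— 0 worlds.
For <>[]~p & p:
w0: <>[]~p is F, p is F. ✗
w1: <>[]~p is F, p is T. ✗
w2: <>[]~p is F, p is T. ✗
w3: <>[]~p is F, p is F. ✗
w4: <>[]~p is F, p is F. ✗
w5: <>[]~p is F, p is T. ✗
w6: <>[]~p is F, p is F. ✗
w7: <>[]~p is F, p is T. ✗
— 0 worlds.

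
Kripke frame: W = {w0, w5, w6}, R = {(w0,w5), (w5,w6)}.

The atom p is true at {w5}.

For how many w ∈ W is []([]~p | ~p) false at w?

w0: successors {w5}; []~p | ~p there: w5:T. ✓
w5: successors {w6}; []~p | ~p there: w6:T. ✓
w6: no successors, so []([]~p | ~p) holds vacuously. ✓
Satisfying worlds: {w0, w5, w6}.
So []([]~p | ~p) fails at the other 0 worlds.

0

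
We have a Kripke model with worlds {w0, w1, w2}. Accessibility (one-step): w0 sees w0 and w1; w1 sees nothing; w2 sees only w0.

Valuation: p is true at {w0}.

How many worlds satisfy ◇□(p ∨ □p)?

2

w0: successors {w0, w1}; □(p ∨ □p) there: w0:T, w1:T. ✓
w1: no successors, so ◇□(p ∨ □p) fails. ✗
w2: successors {w0}; □(p ∨ □p) there: w0:T. ✓
Satisfying worlds: {w0, w2}.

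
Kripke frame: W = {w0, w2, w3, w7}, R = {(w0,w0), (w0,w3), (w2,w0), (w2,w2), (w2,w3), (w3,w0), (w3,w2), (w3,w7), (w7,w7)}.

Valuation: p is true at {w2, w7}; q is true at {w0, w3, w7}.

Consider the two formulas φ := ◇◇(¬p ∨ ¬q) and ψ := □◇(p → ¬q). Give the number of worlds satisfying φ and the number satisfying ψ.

For ◇◇(¬p ∨ ¬q):
w0: successors {w0, w3}; ◇(¬p ∨ ¬q) there: w0:T, w3:T. ✓
w2: successors {w0, w2, w3}; ◇(¬p ∨ ¬q) there: w0:T, w2:T, w3:T. ✓
w3: successors {w0, w2, w7}; ◇(¬p ∨ ¬q) there: w0:T, w2:T, w7:F. ✓
w7: successors {w7}; ◇(¬p ∨ ¬q) there: w7:F. ✗
— 3 worlds.
For □◇(p → ¬q):
w0: successors {w0, w3}; ◇(p → ¬q) there: w0:T, w3:T. ✓
w2: successors {w0, w2, w3}; ◇(p → ¬q) there: w0:T, w2:T, w3:T. ✓
w3: successors {w0, w2, w7}; ◇(p → ¬q) there: w0:T, w2:T, w7:F. ✗
w7: successors {w7}; ◇(p → ¬q) there: w7:F. ✗
— 2 worlds.

3 and 2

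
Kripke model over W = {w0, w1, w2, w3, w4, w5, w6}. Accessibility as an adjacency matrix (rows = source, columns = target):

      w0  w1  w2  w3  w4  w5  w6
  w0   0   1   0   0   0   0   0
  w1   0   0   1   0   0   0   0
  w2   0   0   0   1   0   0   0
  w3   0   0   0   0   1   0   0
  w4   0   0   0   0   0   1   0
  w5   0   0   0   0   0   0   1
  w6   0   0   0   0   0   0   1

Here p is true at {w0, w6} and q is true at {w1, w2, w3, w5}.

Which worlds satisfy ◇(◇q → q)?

{w0, w1, w2, w4, w5, w6}

w0: successors {w1}; ◇q → q there: w1:T. ✓
w1: successors {w2}; ◇q → q there: w2:T. ✓
w2: successors {w3}; ◇q → q there: w3:T. ✓
w3: successors {w4}; ◇q → q there: w4:F. ✗
w4: successors {w5}; ◇q → q there: w5:T. ✓
w5: successors {w6}; ◇q → q there: w6:T. ✓
w6: successors {w6}; ◇q → q there: w6:T. ✓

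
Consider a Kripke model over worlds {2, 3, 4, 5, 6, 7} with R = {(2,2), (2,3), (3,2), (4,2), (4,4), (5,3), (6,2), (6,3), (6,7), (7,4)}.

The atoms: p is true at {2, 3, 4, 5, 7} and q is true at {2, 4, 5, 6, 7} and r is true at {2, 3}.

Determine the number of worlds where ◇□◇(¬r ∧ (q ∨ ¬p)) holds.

2: successors {2, 3}; □◇(¬r ∧ (q ∨ ¬p)) there: 2:F, 3:F. ✗
3: successors {2}; □◇(¬r ∧ (q ∨ ¬p)) there: 2:F. ✗
4: successors {2, 4}; □◇(¬r ∧ (q ∨ ¬p)) there: 2:F, 4:F. ✗
5: successors {3}; □◇(¬r ∧ (q ∨ ¬p)) there: 3:F. ✗
6: successors {2, 3, 7}; □◇(¬r ∧ (q ∨ ¬p)) there: 2:F, 3:F, 7:T. ✓
7: successors {4}; □◇(¬r ∧ (q ∨ ¬p)) there: 4:F. ✗
Satisfying worlds: {6}.

1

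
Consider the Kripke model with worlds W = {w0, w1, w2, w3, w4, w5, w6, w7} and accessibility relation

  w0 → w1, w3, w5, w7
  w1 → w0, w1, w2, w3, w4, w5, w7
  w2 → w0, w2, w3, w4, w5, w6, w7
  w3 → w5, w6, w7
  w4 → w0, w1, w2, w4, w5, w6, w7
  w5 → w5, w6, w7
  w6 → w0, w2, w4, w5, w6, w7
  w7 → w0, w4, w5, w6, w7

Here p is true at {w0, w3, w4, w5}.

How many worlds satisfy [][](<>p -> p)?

0

w0: successors {w1, w3, w5, w7}; [](<>p -> p) there: w1:F, w3:F, w5:F, w7:F. ✗
w1: successors {w0, w1, w2, w3, w4, w5, w7}; [](<>p -> p) there: w0:F, w1:F, w2:F, w3:F, w4:F, w5:F, w7:F. ✗
w2: successors {w0, w2, w3, w4, w5, w6, w7}; [](<>p -> p) there: w0:F, w2:F, w3:F, w4:F, w5:F, w6:F, w7:F. ✗
w3: successors {w5, w6, w7}; [](<>p -> p) there: w5:F, w6:F, w7:F. ✗
w4: successors {w0, w1, w2, w4, w5, w6, w7}; [](<>p -> p) there: w0:F, w1:F, w2:F, w4:F, w5:F, w6:F, w7:F. ✗
w5: successors {w5, w6, w7}; [](<>p -> p) there: w5:F, w6:F, w7:F. ✗
w6: successors {w0, w2, w4, w5, w6, w7}; [](<>p -> p) there: w0:F, w2:F, w4:F, w5:F, w6:F, w7:F. ✗
w7: successors {w0, w4, w5, w6, w7}; [](<>p -> p) there: w0:F, w4:F, w5:F, w6:F, w7:F. ✗
Satisfying worlds: ∅.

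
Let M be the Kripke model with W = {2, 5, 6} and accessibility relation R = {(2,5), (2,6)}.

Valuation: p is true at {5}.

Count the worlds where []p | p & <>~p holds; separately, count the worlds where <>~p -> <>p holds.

For []p | p & <>~p:
2: []p is F, p & <>~p is F. ✗
5: []p is T, p & <>~p is F. ✓
6: []p is T, p & <>~p is F. ✓
— 2 worlds.
For <>~p -> <>p:
2: <>~p is T, <>p is T. ✓
5: <>~p is F, <>p is F. ✓
6: <>~p is F, <>p is F. ✓
— 3 worlds.

2 and 3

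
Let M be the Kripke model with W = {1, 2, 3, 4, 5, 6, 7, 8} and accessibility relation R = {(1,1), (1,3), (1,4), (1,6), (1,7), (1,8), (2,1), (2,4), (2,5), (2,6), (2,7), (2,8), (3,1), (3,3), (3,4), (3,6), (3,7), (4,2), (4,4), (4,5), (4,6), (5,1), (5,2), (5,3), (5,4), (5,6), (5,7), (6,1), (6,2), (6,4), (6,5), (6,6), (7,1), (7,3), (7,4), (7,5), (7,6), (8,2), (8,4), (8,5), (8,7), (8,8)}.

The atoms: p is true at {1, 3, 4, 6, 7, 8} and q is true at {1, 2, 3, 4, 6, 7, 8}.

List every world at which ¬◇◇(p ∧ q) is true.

∅

1: ◇◇(p ∧ q) is T. ✗
2: ◇◇(p ∧ q) is T. ✗
3: ◇◇(p ∧ q) is T. ✗
4: ◇◇(p ∧ q) is T. ✗
5: ◇◇(p ∧ q) is T. ✗
6: ◇◇(p ∧ q) is T. ✗
7: ◇◇(p ∧ q) is T. ✗
8: ◇◇(p ∧ q) is T. ✗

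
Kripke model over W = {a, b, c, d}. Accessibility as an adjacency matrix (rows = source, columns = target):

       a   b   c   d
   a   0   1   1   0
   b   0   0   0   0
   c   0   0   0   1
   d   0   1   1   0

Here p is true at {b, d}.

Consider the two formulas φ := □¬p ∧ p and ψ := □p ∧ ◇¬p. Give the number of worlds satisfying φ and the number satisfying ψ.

For □¬p ∧ p:
a: □¬p is F, p is F. ✗
b: □¬p is T, p is T. ✓
c: □¬p is F, p is F. ✗
d: □¬p is F, p is T. ✗
— 1 world.
For □p ∧ ◇¬p:
a: □p is F, ◇¬p is T. ✗
b: □p is T, ◇¬p is F. ✗
c: □p is T, ◇¬p is F. ✗
d: □p is F, ◇¬p is T. ✗
— 0 worlds.

1 and 0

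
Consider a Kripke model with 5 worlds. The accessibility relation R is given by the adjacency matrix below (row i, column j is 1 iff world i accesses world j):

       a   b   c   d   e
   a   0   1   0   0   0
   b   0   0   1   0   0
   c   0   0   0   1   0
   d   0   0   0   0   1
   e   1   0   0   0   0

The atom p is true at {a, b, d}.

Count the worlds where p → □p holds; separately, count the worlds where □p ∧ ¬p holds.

3 and 2

For p → □p:
a: p is T, □p is T. ✓
b: p is T, □p is F. ✗
c: p is F, □p is T. ✓
d: p is T, □p is F. ✗
e: p is F, □p is T. ✓
— 3 worlds.
For □p ∧ ¬p:
a: □p is T, ¬p is F. ✗
b: □p is F, ¬p is F. ✗
c: □p is T, ¬p is T. ✓
d: □p is F, ¬p is F. ✗
e: □p is T, ¬p is T. ✓
— 2 worlds.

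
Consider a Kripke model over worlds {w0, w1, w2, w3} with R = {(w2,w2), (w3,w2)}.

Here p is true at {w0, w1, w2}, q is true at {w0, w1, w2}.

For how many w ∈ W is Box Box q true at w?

4

w0: no successors, so Box Box q holds vacuously. ✓
w1: no successors, so Box Box q holds vacuously. ✓
w2: successors {w2}; Box q there: w2:T. ✓
w3: successors {w2}; Box q there: w2:T. ✓
Satisfying worlds: {w0, w1, w2, w3}.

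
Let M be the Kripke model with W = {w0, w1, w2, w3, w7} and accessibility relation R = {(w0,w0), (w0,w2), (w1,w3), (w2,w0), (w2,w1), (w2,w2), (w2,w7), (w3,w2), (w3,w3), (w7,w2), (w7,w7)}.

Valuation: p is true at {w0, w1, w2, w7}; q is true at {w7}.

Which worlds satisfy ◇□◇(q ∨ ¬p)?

{w1, w2, w3, w7}

w0: successors {w0, w2}; □◇(q ∨ ¬p) there: w0:F, w2:F. ✗
w1: successors {w3}; □◇(q ∨ ¬p) there: w3:T. ✓
w2: successors {w0, w1, w2, w7}; □◇(q ∨ ¬p) there: w0:F, w1:T, w2:F, w7:T. ✓
w3: successors {w2, w3}; □◇(q ∨ ¬p) there: w2:F, w3:T. ✓
w7: successors {w2, w7}; □◇(q ∨ ¬p) there: w2:F, w7:T. ✓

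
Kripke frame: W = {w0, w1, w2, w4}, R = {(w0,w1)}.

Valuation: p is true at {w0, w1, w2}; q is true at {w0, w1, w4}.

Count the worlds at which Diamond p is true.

w0: successors {w1}; p there: w1:T. ✓
w1: no successors, so Diamond p fails. ✗
w2: no successors, so Diamond p fails. ✗
w4: no successors, so Diamond p fails. ✗
Satisfying worlds: {w0}.

1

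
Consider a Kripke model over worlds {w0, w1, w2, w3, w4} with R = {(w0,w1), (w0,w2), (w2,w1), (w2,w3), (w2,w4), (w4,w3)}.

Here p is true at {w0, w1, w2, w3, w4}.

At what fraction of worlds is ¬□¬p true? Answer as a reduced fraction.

3/5

w0: □¬p is F. ✓
w1: □¬p is T. ✗
w2: □¬p is F. ✓
w3: □¬p is T. ✗
w4: □¬p is F. ✓
That's 3 of 5 worlds, so 3/5.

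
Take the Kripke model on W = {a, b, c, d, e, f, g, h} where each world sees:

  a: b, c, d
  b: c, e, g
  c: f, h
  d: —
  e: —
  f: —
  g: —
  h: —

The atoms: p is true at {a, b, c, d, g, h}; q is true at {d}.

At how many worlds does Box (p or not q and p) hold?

a: successors {b, c, d}; p or not q and p there: b:T, c:T, d:T. ✓
b: successors {c, e, g}; p or not q and p there: c:T, e:F, g:T. ✗
c: successors {f, h}; p or not q and p there: f:F, h:T. ✗
d: no successors, so Box (p or not q and p) holds vacuously. ✓
e: no successors, so Box (p or not q and p) holds vacuously. ✓
f: no successors, so Box (p or not q and p) holds vacuously. ✓
g: no successors, so Box (p or not q and p) holds vacuously. ✓
h: no successors, so Box (p or not q and p) holds vacuously. ✓
Satisfying worlds: {a, d, e, f, g, h}.

6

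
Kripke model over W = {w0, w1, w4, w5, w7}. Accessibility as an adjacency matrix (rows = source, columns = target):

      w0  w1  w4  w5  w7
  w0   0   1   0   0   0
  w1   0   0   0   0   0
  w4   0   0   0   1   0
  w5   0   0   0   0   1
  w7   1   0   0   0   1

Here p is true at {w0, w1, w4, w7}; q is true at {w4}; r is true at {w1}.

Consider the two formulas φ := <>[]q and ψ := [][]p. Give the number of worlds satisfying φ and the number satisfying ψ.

1 and 5

For <>[]q:
w0: successors {w1}; []q there: w1:T. ✓
w1: no successors, so <>[]q fails. ✗
w4: successors {w5}; []q there: w5:F. ✗
w5: successors {w7}; []q there: w7:F. ✗
w7: successors {w0, w7}; []q there: w0:F, w7:F. ✗
— 1 world.
For [][]p:
w0: successors {w1}; []p there: w1:T. ✓
w1: no successors, so [][]p holds vacuously. ✓
w4: successors {w5}; []p there: w5:T. ✓
w5: successors {w7}; []p there: w7:T. ✓
w7: successors {w0, w7}; []p there: w0:T, w7:T. ✓
— 5 worlds.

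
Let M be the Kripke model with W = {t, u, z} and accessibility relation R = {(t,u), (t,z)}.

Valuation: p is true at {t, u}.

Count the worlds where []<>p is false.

1

t: successors {u, z}; <>p there: u:F, z:F. ✗
u: no successors, so []<>p holds vacuously. ✓
z: no successors, so []<>p holds vacuously. ✓
Satisfying worlds: {u, z}.
So []<>p fails at the other 1 world.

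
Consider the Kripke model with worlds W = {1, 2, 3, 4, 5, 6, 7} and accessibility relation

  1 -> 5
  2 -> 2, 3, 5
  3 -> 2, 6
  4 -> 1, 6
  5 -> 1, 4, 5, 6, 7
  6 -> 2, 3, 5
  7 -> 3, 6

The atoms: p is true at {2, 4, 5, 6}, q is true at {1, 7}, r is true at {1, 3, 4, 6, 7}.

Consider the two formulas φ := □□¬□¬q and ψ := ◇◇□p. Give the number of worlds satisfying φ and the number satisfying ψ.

0 and 7

For □□¬□¬q:
1: successors {5}; □¬□¬q there: 5:F. ✗
2: successors {2, 3, 5}; □¬□¬q there: 2:F, 3:F, 5:F. ✗
3: successors {2, 6}; □¬□¬q there: 2:F, 6:F. ✗
4: successors {1, 6}; □¬□¬q there: 1:T, 6:F. ✗
5: successors {1, 4, 5, 6, 7}; □¬□¬q there: 1:T, 4:F, 5:F, 6:F, 7:F. ✗
6: successors {2, 3, 5}; □¬□¬q there: 2:F, 3:F, 5:F. ✗
7: successors {3, 6}; □¬□¬q there: 3:F, 6:F. ✗
— 0 worlds.
For ◇◇□p:
1: successors {5}; ◇□p there: 5:T. ✓
2: successors {2, 3, 5}; ◇□p there: 2:T, 3:F, 5:T. ✓
3: successors {2, 6}; ◇□p there: 2:T, 6:T. ✓
4: successors {1, 6}; ◇□p there: 1:F, 6:T. ✓
5: successors {1, 4, 5, 6, 7}; ◇□p there: 1:F, 4:T, 5:T, 6:T, 7:T. ✓
6: successors {2, 3, 5}; ◇□p there: 2:T, 3:F, 5:T. ✓
7: successors {3, 6}; ◇□p there: 3:F, 6:T. ✓
— 7 worlds.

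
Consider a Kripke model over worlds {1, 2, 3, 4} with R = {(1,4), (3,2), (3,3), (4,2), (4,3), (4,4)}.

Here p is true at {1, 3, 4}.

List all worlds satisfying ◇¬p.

1: successors {4}; ¬p there: 4:F. ✗
2: no successors, so ◇¬p fails. ✗
3: successors {2, 3}; ¬p there: 2:T, 3:F. ✓
4: successors {2, 3, 4}; ¬p there: 2:T, 3:F, 4:F. ✓

{3, 4}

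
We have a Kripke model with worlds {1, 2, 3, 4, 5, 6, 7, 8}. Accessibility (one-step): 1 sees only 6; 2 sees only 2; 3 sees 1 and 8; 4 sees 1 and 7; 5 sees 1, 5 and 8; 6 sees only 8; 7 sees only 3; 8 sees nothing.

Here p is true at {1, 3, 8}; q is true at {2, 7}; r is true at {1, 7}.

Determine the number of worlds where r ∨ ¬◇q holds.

6

1: r is T, ¬◇q is T. ✓
2: r is F, ¬◇q is F. ✗
3: r is F, ¬◇q is T. ✓
4: r is F, ¬◇q is F. ✗
5: r is F, ¬◇q is T. ✓
6: r is F, ¬◇q is T. ✓
7: r is T, ¬◇q is T. ✓
8: r is F, ¬◇q is T. ✓
Satisfying worlds: {1, 3, 5, 6, 7, 8}.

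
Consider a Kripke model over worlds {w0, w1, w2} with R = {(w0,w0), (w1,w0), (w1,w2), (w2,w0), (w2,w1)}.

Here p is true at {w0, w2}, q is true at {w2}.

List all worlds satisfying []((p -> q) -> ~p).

w0: successors {w0}; (p -> q) -> ~p there: w0:T. ✓
w1: successors {w0, w2}; (p -> q) -> ~p there: w0:T, w2:F. ✗
w2: successors {w0, w1}; (p -> q) -> ~p there: w0:T, w1:T. ✓

{w0, w2}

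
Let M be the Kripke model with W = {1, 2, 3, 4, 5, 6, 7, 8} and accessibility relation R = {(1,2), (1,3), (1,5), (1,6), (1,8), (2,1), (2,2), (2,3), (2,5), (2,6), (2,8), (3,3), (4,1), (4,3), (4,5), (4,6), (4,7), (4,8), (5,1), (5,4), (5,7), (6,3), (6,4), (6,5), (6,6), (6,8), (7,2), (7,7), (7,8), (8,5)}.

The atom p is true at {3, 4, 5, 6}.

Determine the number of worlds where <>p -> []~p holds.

1: <>p is T, []~p is F. ✗
2: <>p is T, []~p is F. ✗
3: <>p is T, []~p is F. ✗
4: <>p is T, []~p is F. ✗
5: <>p is T, []~p is F. ✗
6: <>p is T, []~p is F. ✗
7: <>p is F, []~p is T. ✓
8: <>p is T, []~p is F. ✗
Satisfying worlds: {7}.

1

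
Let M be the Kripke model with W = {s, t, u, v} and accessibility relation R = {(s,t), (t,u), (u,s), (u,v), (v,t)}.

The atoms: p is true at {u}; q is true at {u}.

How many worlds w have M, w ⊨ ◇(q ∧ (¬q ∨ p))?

1

s: successors {t}; q ∧ (¬q ∨ p) there: t:F. ✗
t: successors {u}; q ∧ (¬q ∨ p) there: u:T. ✓
u: successors {s, v}; q ∧ (¬q ∨ p) there: s:F, v:F. ✗
v: successors {t}; q ∧ (¬q ∨ p) there: t:F. ✗
Satisfying worlds: {t}.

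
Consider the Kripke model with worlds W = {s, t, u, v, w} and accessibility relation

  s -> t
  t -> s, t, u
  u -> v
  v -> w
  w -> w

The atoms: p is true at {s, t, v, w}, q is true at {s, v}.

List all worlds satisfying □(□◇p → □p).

s: successors {t}; □◇p → □p there: t:F. ✗
t: successors {s, t, u}; □◇p → □p there: s:T, t:F, u:T. ✗
u: successors {v}; □◇p → □p there: v:T. ✓
v: successors {w}; □◇p → □p there: w:T. ✓
w: successors {w}; □◇p → □p there: w:T. ✓

{u, v, w}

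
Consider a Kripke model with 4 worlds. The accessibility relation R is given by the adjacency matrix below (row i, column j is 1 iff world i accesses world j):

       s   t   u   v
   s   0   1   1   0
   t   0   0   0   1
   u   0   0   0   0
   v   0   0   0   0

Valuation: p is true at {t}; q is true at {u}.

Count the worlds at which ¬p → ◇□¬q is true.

s: ¬p is T, ◇□¬q is T. ✓
t: ¬p is F, ◇□¬q is T. ✓
u: ¬p is T, ◇□¬q is F. ✗
v: ¬p is T, ◇□¬q is F. ✗
Satisfying worlds: {s, t}.

2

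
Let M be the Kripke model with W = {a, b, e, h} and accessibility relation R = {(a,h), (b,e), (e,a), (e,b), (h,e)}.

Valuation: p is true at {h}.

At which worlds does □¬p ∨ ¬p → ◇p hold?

{a}

a: □¬p ∨ ¬p is T, ◇p is T. ✓
b: □¬p ∨ ¬p is T, ◇p is F. ✗
e: □¬p ∨ ¬p is T, ◇p is F. ✗
h: □¬p ∨ ¬p is T, ◇p is F. ✗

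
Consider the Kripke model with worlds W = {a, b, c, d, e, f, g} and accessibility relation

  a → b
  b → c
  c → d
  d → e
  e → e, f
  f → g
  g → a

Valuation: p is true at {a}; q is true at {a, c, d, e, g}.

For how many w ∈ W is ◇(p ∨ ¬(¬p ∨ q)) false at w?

6

a: successors {b}; p ∨ ¬(¬p ∨ q) there: b:F. ✗
b: successors {c}; p ∨ ¬(¬p ∨ q) there: c:F. ✗
c: successors {d}; p ∨ ¬(¬p ∨ q) there: d:F. ✗
d: successors {e}; p ∨ ¬(¬p ∨ q) there: e:F. ✗
e: successors {e, f}; p ∨ ¬(¬p ∨ q) there: e:F, f:F. ✗
f: successors {g}; p ∨ ¬(¬p ∨ q) there: g:F. ✗
g: successors {a}; p ∨ ¬(¬p ∨ q) there: a:T. ✓
Satisfying worlds: {g}.
So ◇(p ∨ ¬(¬p ∨ q)) fails at the other 6 worlds.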